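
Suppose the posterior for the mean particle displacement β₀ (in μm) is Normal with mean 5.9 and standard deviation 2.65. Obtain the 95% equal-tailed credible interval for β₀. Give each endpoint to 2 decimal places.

The posterior is symmetric, so the 95% equal-tailed interval is β₀ = 5.9 ± z·2.65 with z = 1.960.
Half-width: 1.960 × 2.65 = 5.19.
5.9 − 5.19 = 0.71; 5.9 + 5.19 = 11.09.

[0.71, 11.09]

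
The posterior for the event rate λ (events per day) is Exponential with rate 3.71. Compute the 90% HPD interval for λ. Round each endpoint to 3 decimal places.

[0.000, 0.621]

The exponential density is strictly decreasing on [0, ∞), so the HPD interval is anchored at 0: [0, q] with P(λ ≤ q) = 0.90.
q = −ln(1 − 0.90) / 3.71 = 2.3026 / 3.71 = 0.621.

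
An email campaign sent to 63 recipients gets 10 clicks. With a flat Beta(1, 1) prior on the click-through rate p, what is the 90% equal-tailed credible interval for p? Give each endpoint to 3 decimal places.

Posterior: Beta(1+10, 1+53) = Beta(11, 54).
Equal-tailed 90% interval: the 0.05 and 0.95 quantiles of Beta(11, 54).
Posterior mean ≈ 0.169, SD ≈ 0.046; a Normal approximation gives roughly [0.093, 0.245].
Exact: F⁻¹(0.05) = 0.099; F⁻¹(0.95) = 0.251.

[0.099, 0.251]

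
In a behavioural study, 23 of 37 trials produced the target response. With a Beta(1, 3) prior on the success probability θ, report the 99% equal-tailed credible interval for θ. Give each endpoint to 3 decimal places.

Posterior: Beta(1+23, 3+14) = Beta(24, 17).
Equal-tailed 99% interval: the 0.005 and 0.995 quantiles of Beta(24, 17).
Posterior mean ≈ 0.585, SD ≈ 0.076; a Normal approximation gives roughly [0.390, 0.781].
Exact: F⁻¹(0.005) = 0.386; F⁻¹(0.995) = 0.769.

[0.386, 0.769]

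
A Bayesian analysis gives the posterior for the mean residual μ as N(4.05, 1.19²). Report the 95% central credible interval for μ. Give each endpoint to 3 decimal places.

The posterior is symmetric, so the 95% equal-tailed interval is μ = 4.05 ± z·1.19 with z = 1.960.
Half-width: 1.960 × 1.19 = 2.332.
4.05 − 2.332 = 1.718; 4.05 + 2.332 = 6.382.

[1.718, 6.382]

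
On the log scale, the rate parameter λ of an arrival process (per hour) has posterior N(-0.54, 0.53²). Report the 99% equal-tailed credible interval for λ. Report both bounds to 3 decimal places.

On the log scale the 99% interval is -0.54 ± 2.576 × 0.53 = [-1.9052, 0.8252].
Exponentiate: [e^-1.9052, e^0.8252] = [0.149, 2.282].

[0.149, 2.282]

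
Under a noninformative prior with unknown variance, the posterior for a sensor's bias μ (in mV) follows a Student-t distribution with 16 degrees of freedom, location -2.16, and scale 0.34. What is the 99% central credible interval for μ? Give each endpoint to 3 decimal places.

The t_16 distribution is symmetric; the 99% interval is -2.16 ± t·0.34 with t_{0.995,16} = 2.921.
Half-width: 2.921 × 0.34 = 0.993.
-2.16 − 0.993 = -3.153; -2.16 + 0.993 = -1.167.

[-3.153, -1.167]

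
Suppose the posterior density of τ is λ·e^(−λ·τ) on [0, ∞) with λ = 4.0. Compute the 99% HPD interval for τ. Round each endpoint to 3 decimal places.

The exponential density is strictly decreasing on [0, ∞), so the HPD interval is anchored at 0: [0, q] with P(τ ≤ q) = 0.99.
q = −ln(1 − 0.99) / 4.0 = 4.6052 / 4.0 = 1.151.

[0.000, 1.151]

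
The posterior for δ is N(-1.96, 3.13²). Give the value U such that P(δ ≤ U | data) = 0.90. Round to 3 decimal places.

Need U with P(δ ≤ U) = 0.90: U = -1.96 + z_{0.1}·3.13.
z = 1.282; U = -1.96 + 1.282 × 3.13 = 2.051.

2.051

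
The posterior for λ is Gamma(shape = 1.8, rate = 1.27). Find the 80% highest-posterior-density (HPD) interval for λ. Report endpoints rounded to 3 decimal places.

[0.076, 2.191]

The posterior is unimodal and skewed, so the HPD interval has equal density at both endpoints and is the shortest 80% interval.
Solving f(0.076) = f(2.191) with F(2.191) − F(0.076) = 0.80 gives [0.076, 2.191].
For comparison, the equal-tailed interval is [0.339, 2.826]; the HPD is narrower and shifted toward the mode.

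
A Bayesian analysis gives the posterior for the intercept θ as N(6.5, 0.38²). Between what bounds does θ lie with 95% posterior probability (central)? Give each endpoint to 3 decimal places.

[5.755, 7.245]

The posterior is symmetric, so the 95% equal-tailed interval is θ = 6.5 ± z·0.38 with z = 1.960.
Half-width: 1.960 × 0.38 = 0.745.
6.5 − 0.745 = 5.755; 6.5 + 0.745 = 7.245.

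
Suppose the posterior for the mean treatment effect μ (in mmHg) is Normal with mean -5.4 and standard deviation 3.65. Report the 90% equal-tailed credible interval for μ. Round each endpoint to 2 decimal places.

[-11.40, 0.60]

The posterior is symmetric, so the 90% equal-tailed interval is μ = -5.4 ± z·3.65 with z = 1.645.
Half-width: 1.645 × 3.65 = 6.00.
-5.4 − 6.00 = -11.40; -5.4 + 6.00 = 0.60.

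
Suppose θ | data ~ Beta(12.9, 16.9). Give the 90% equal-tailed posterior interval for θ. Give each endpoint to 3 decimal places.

[0.288, 0.583]

Posterior: Beta(12.9, 16.9).
Equal-tailed 90% interval: the 0.05 and 0.95 quantiles of Beta(12.9, 16.9).
Posterior mean ≈ 0.433, SD ≈ 0.089; a Normal approximation gives roughly [0.286, 0.580].
Exact: F⁻¹(0.05) = 0.288; F⁻¹(0.95) = 0.583.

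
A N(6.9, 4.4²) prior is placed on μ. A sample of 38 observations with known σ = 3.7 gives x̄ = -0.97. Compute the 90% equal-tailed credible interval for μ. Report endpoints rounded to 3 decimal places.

Posterior precision = 1/4.4² + 38/3.7² = 0.0517 + 2.7757 = 2.8274, so posterior SD = 0.5947.
Posterior mean = (6.9/4.4² + 38·-0.97/3.7²) / 2.8274 = -0.8262.
Interval: -0.8262 ± 1.645 × 0.5947 → [-1.804, 0.152].

[-1.804, 0.152]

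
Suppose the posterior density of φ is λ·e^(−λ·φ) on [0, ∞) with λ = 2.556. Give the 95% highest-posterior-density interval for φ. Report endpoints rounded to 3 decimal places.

The exponential density is strictly decreasing on [0, ∞), so the HPD interval is anchored at 0: [0, q] with P(φ ≤ q) = 0.95.
q = −ln(1 − 0.95) / 2.556 = 2.9957 / 2.556 = 1.172.

[0.000, 1.172]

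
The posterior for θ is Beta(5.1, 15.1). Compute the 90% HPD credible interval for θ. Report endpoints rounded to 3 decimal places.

[0.098, 0.402]

The posterior is unimodal and skewed, so the HPD interval has equal density at both endpoints and is the shortest 90% interval.
Solving f(0.098) = f(0.402) with F(0.402) − F(0.098) = 0.90 gives [0.098, 0.402].
For comparison, the equal-tailed interval is [0.112, 0.421]; the HPD is narrower and shifted toward the mode.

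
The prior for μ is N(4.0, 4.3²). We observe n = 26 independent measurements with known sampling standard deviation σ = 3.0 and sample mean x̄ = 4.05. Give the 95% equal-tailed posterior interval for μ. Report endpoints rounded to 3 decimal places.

[2.907, 5.192]

Posterior precision = 1/4.3² + 26/3.0² = 0.0541 + 2.8889 = 2.9430, so posterior SD = 0.5829.
Posterior mean = (4.0/4.3² + 26·4.05/3.0²) / 2.9430 = 4.0491.
Interval: 4.0491 ± 1.960 × 0.5829 → [2.907, 5.192].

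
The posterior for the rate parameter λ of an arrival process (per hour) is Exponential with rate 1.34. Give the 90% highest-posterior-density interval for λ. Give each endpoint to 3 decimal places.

The exponential density is strictly decreasing on [0, ∞), so the HPD interval is anchored at 0: [0, q] with P(λ ≤ q) = 0.90.
q = −ln(1 − 0.90) / 1.34 = 2.3026 / 1.34 = 1.718.

[0.000, 1.718]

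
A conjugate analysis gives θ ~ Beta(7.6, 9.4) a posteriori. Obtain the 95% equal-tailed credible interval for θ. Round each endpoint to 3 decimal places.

[0.227, 0.679]

Posterior: Beta(7.6, 9.4).
Equal-tailed 95% interval: the 0.025 and 0.975 quantiles of Beta(7.6, 9.4).
Posterior mean ≈ 0.447, SD ≈ 0.117; a Normal approximation gives roughly [0.217, 0.677].
Exact: F⁻¹(0.025) = 0.227; F⁻¹(0.975) = 0.679.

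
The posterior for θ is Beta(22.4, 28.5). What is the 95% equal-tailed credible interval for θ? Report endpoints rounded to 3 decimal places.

Posterior: Beta(22.4, 28.5).
Equal-tailed 95% interval: the 0.025 and 0.975 quantiles of Beta(22.4, 28.5).
Posterior mean ≈ 0.440, SD ≈ 0.069; a Normal approximation gives roughly [0.305, 0.575].
Exact: F⁻¹(0.025) = 0.308; F⁻¹(0.975) = 0.577.

[0.308, 0.577]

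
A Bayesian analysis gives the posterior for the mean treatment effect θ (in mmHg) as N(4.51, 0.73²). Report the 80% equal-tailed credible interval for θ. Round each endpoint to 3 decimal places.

The posterior is symmetric, so the 80% equal-tailed interval is θ = 4.51 ± z·0.73 with z = 1.282.
Half-width: 1.282 × 0.73 = 0.936.
4.51 − 0.936 = 3.574; 4.51 + 0.936 = 5.446.

[3.574, 5.446]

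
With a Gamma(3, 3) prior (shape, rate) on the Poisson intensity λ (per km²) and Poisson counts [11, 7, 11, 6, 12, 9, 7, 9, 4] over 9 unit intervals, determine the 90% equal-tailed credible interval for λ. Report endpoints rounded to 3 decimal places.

Posterior: Gamma(3+76, 3+9) = Gamma(79, 12) (shape, rate).
Equal-tailed 90% interval: Gamma(79, 12) quantiles at 0.05 and 0.95.
Posterior mean ≈ 6.583, SD ≈ 0.741; a Normal approximation gives roughly [5.365, 7.802].
Exact: lower = 5.414; upper = 7.847.

[5.414, 7.847]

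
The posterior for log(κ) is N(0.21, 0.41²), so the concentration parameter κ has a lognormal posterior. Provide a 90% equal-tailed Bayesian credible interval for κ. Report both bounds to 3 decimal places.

On the log scale the 90% interval is 0.21 ± 1.645 × 0.41 = [-0.4644, 0.8844].
Exponentiate: [e^-0.4644, e^0.8844] = [0.629, 2.422].

[0.629, 2.422]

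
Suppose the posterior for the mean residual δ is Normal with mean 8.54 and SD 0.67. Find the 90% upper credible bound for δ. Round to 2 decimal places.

Need U with P(δ ≤ U) = 0.90: U = 8.54 + z_{0.1}·0.67.
z = 1.282; U = 8.54 + 1.282 × 0.67 = 9.40.

9.40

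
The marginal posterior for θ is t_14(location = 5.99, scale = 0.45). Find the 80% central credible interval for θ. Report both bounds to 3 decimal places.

The t_14 distribution is symmetric; the 80% interval is 5.99 ± t·0.45 with t_{0.9,14} = 1.345.
Half-width: 1.345 × 0.45 = 0.605.
5.99 − 0.605 = 5.385; 5.99 + 0.605 = 6.595.

[5.385, 6.595]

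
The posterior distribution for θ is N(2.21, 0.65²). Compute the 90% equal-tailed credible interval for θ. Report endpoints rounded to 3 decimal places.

The posterior is symmetric, so the 90% equal-tailed interval is θ = 2.21 ± z·0.65 with z = 1.645.
Half-width: 1.645 × 0.65 = 1.069.
2.21 − 1.069 = 1.141; 2.21 + 1.069 = 3.279.

[1.141, 3.279]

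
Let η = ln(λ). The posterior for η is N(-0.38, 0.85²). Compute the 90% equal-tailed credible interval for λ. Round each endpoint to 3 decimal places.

On the log scale the 90% interval is -0.38 ± 1.645 × 0.85 = [-1.7781, 1.0181].
Exponentiate: [e^-1.7781, e^1.0181] = [0.169, 2.768].

[0.169, 2.768]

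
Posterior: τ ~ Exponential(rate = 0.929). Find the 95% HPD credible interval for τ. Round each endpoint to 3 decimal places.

[0.000, 3.225]

The exponential density is strictly decreasing on [0, ∞), so the HPD interval is anchored at 0: [0, q] with P(τ ≤ q) = 0.95.
q = −ln(1 − 0.95) / 0.929 = 2.9957 / 0.929 = 3.225.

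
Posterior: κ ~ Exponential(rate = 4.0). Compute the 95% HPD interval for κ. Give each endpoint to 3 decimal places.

The exponential density is strictly decreasing on [0, ∞), so the HPD interval is anchored at 0: [0, q] with P(κ ≤ q) = 0.95.
q = −ln(1 − 0.95) / 4.0 = 2.9957 / 4.0 = 0.749.

[0.000, 0.749]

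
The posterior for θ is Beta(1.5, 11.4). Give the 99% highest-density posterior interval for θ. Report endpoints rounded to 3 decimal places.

[0.000, 0.386]

The posterior is unimodal and skewed, so the HPD interval has equal density at both endpoints and is the shortest 99% interval.
Solving f(0.000) = f(0.386) with F(0.386) − F(0.000) = 0.99 gives [0.000, 0.386].
For comparison, the equal-tailed interval is [0.003, 0.424]; the HPD is narrower and shifted toward the mode.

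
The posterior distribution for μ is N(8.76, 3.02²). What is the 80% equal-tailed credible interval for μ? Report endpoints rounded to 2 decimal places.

[4.89, 12.63]

The posterior is symmetric, so the 80% equal-tailed interval is μ = 8.76 ± z·3.02 with z = 1.282.
Half-width: 1.282 × 3.02 = 3.87.
8.76 − 3.87 = 4.89; 8.76 + 3.87 = 12.63.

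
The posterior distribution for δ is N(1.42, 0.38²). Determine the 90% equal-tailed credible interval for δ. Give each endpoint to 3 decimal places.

The posterior is symmetric, so the 90% equal-tailed interval is δ = 1.42 ± z·0.38 with z = 1.645.
Half-width: 1.645 × 0.38 = 0.625.
1.42 − 0.625 = 0.795; 1.42 + 0.625 = 2.045.

[0.795, 2.045]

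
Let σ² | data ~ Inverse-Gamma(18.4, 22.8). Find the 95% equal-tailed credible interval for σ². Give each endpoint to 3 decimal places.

Inverse-Gamma(18.4, 22.8) quantiles: F⁻¹(0.025) and F⁻¹(0.975).
Equivalently, 1/σ² ~ Gamma(18.4, rate = 22.8); invert its 0.975 and 0.025 quantiles.
Posterior mean ≈ 1.310, SD ≈ 0.324; a Normal approximation gives roughly [0.676, 1.945].
Exact: lower = 0.823; upper = 2.077.

[0.823, 2.077]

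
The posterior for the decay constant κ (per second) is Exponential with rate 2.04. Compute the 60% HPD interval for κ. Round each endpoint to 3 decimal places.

The exponential density is strictly decreasing on [0, ∞), so the HPD interval is anchored at 0: [0, q] with P(κ ≤ q) = 0.60.
q = −ln(1 − 0.60) / 2.04 = 0.9163 / 2.04 = 0.449.

[0.000, 0.449]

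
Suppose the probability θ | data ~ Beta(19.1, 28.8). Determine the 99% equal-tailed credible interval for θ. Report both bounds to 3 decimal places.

[0.230, 0.583]

Posterior: Beta(19.1, 28.8).
Equal-tailed 99% interval: the 0.005 and 0.995 quantiles of Beta(19.1, 28.8).
Posterior mean ≈ 0.399, SD ≈ 0.070; a Normal approximation gives roughly [0.218, 0.579].
Exact: F⁻¹(0.005) = 0.230; F⁻¹(0.995) = 0.583.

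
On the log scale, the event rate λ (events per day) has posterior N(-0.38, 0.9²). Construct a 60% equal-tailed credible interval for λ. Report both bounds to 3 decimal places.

[0.321, 1.459]

On the log scale the 60% interval is -0.38 ± 0.842 × 0.9 = [-1.1375, 0.3775].
Exponentiate: [e^-1.1375, e^0.3775] = [0.321, 1.459].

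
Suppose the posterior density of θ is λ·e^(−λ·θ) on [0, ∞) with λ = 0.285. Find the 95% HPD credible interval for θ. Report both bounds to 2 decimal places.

[0.00, 10.51]

The exponential density is strictly decreasing on [0, ∞), so the HPD interval is anchored at 0: [0, q] with P(θ ≤ q) = 0.95.
q = −ln(1 − 0.95) / 0.285 = 2.9957 / 0.285 = 10.51.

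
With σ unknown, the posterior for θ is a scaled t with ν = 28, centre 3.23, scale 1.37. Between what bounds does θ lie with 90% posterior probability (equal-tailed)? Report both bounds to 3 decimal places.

[0.899, 5.561]

The t_28 distribution is symmetric; the 90% interval is 3.23 ± t·1.37 with t_{0.95,28} = 1.701.
Half-width: 1.701 × 1.37 = 2.331.
3.23 − 2.331 = 0.899; 3.23 + 2.331 = 5.561.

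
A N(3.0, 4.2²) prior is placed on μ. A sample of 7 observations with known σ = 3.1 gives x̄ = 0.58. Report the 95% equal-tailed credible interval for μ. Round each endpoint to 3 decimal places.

[-1.457, 2.967]

Posterior precision = 1/4.2² + 7/3.1² = 0.0567 + 0.7284 = 0.7851, so posterior SD = 1.1286.
Posterior mean = (3.0/4.2² + 7·0.58/3.1²) / 0.7851 = 0.7547.
Interval: 0.7547 ± 1.960 × 1.1286 → [-1.457, 2.967].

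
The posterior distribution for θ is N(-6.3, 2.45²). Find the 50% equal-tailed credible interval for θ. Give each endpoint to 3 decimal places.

[-7.952, -4.648]

The posterior is symmetric, so the 50% equal-tailed interval is θ = -6.3 ± z·2.45 with z = 0.674.
Half-width: 0.674 × 2.45 = 1.652.
-6.3 − 1.652 = -7.952; -6.3 + 1.652 = -4.648.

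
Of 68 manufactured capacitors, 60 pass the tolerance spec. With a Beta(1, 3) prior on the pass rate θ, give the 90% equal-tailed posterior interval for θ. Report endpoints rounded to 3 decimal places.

[0.773, 0.911]

Posterior: Beta(1+60, 3+8) = Beta(61, 11).
Equal-tailed 90% interval: the 0.05 and 0.95 quantiles of Beta(61, 11).
Posterior mean ≈ 0.847, SD ≈ 0.042; a Normal approximation gives roughly [0.778, 0.916].
Exact: F⁻¹(0.05) = 0.773; F⁻¹(0.95) = 0.911.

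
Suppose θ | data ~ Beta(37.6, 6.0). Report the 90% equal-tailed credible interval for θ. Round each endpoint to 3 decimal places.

[0.769, 0.937]

Posterior: Beta(37.6, 6.0).
Equal-tailed 90% interval: the 0.05 and 0.95 quantiles of Beta(37.6, 6.0).
Posterior mean ≈ 0.862, SD ≈ 0.052; a Normal approximation gives roughly [0.778, 0.947].
Exact: F⁻¹(0.05) = 0.769; F⁻¹(0.95) = 0.937.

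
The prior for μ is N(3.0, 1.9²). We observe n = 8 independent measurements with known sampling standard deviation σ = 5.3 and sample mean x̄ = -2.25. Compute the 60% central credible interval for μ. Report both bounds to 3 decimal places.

[-0.784, 1.461]

Posterior precision = 1/1.9² + 8/5.3² = 0.2770 + 0.2848 = 0.5618, so posterior SD = 1.3342.
Posterior mean = (3.0/1.9² + 8·-2.25/5.3²) / 0.5618 = 0.3386.
Interval: 0.3386 ± 0.842 × 1.3342 → [-0.784, 1.461].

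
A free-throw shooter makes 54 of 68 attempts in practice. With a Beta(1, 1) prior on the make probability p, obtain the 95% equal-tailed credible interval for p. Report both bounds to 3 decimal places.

Posterior: Beta(1+54, 1+14) = Beta(55, 15).
Equal-tailed 95% interval: the 0.025 and 0.975 quantiles of Beta(55, 15).
Posterior mean ≈ 0.786, SD ≈ 0.049; a Normal approximation gives roughly [0.690, 0.881].
Exact: F⁻¹(0.025) = 0.683; F⁻¹(0.975) = 0.873.

[0.683, 0.873]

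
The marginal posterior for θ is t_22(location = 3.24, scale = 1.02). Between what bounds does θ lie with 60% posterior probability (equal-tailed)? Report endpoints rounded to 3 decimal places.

The t_22 distribution is symmetric; the 60% interval is 3.24 ± t·1.02 with t_{0.8,22} = 0.858.
Half-width: 0.858 × 1.02 = 0.875.
3.24 − 0.875 = 2.365; 3.24 + 0.875 = 4.115.

[2.365, 4.115]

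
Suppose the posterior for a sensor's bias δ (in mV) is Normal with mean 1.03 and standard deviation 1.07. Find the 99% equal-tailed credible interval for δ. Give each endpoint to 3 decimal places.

[-1.726, 3.786]

The posterior is symmetric, so the 99% equal-tailed interval is δ = 1.03 ± z·1.07 with z = 2.576.
Half-width: 2.576 × 1.07 = 2.756.
1.03 − 2.756 = -1.726; 1.03 + 2.756 = 3.786.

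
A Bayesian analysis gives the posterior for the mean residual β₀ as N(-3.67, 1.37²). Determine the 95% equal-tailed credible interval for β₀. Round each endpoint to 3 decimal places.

[-6.355, -0.985]

The posterior is symmetric, so the 95% equal-tailed interval is β₀ = -3.67 ± z·1.37 with z = 1.960.
Half-width: 1.960 × 1.37 = 2.685.
-3.67 − 2.685 = -6.355; -3.67 + 2.685 = -0.985.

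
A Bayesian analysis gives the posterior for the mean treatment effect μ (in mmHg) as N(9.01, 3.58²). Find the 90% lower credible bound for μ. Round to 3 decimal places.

4.422

Need L with P(μ ≥ L) = 0.90: L = 9.01 − z_{0.1}·3.58.
z = 1.282; L = 9.01 − 1.282 × 3.58 = 4.422.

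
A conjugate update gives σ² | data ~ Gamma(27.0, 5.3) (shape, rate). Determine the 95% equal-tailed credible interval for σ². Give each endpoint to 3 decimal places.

Posterior: Gamma(shape 27.0, rate 5.3).
Equal-tailed 95% interval: Gamma(27.0, 5.3) quantiles at 0.025 and 0.975.
Posterior mean ≈ 5.094, SD ≈ 0.980; a Normal approximation gives roughly [3.173, 7.016].
Exact: lower = 3.357; upper = 7.188.

[3.357, 7.188]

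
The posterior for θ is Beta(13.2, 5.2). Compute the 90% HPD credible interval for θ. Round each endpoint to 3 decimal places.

The posterior is unimodal and skewed, so the HPD interval has equal density at both endpoints and is the shortest 90% interval.
Solving f(0.555) = f(0.886) with F(0.886) − F(0.555) = 0.90 gives [0.555, 0.886].
For comparison, the equal-tailed interval is [0.536, 0.871]; the HPD is narrower and shifted toward the mode.

[0.555, 0.886]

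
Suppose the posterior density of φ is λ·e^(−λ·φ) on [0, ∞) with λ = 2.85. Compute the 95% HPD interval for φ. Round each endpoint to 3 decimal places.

[0.000, 1.051]

The exponential density is strictly decreasing on [0, ∞), so the HPD interval is anchored at 0: [0, q] with P(φ ≤ q) = 0.95.
q = −ln(1 − 0.95) / 2.85 = 2.9957 / 2.85 = 1.051.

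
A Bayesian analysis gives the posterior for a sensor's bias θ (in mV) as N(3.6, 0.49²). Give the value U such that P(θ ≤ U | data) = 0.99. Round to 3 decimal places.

4.740

Need U with P(θ ≤ U) = 0.99: U = 3.6 + z_{0.01}·0.49.
z = 2.326; U = 3.6 + 2.326 × 0.49 = 4.740.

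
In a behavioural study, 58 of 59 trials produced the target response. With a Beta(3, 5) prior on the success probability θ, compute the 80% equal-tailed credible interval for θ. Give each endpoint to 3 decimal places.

Posterior: Beta(3+58, 5+1) = Beta(61, 6).
Equal-tailed 80% interval: the 0.1 and 0.9 quantiles of Beta(61, 6).
Posterior mean ≈ 0.910, SD ≈ 0.035; a Normal approximation gives roughly [0.866, 0.955].
Exact: F⁻¹(0.1) = 0.864; F⁻¹(0.9) = 0.952.

[0.864, 0.952]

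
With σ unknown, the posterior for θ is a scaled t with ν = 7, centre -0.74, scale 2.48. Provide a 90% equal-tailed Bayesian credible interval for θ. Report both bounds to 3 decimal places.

[-5.439, 3.959]

The t_7 distribution is symmetric; the 90% interval is -0.74 ± t·2.48 with t_{0.95,7} = 1.895.
Half-width: 1.895 × 2.48 = 4.699.
-0.74 − 4.699 = -5.439; -0.74 + 4.699 = 3.959.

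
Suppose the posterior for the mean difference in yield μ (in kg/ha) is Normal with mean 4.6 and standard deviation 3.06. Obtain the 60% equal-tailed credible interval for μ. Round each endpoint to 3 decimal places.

The posterior is symmetric, so the 60% equal-tailed interval is μ = 4.6 ± z·3.06 with z = 0.842.
Half-width: 0.842 × 3.06 = 2.575.
4.6 − 2.575 = 2.025; 4.6 + 2.575 = 7.175.

[2.025, 7.175]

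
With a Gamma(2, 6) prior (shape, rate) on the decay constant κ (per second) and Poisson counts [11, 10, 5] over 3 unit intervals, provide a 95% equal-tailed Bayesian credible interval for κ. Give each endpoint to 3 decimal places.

[2.067, 4.365]

Posterior: Gamma(2+26, 6+3) = Gamma(28, 9) (shape, rate).
Equal-tailed 95% interval: Gamma(28, 9) quantiles at 0.025 and 0.975.
Posterior mean ≈ 3.111, SD ≈ 0.588; a Normal approximation gives roughly [1.959, 4.263].
Exact: lower = 2.067; upper = 4.365.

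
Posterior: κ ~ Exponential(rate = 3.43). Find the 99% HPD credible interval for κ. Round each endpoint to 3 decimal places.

The exponential density is strictly decreasing on [0, ∞), so the HPD interval is anchored at 0: [0, q] with P(κ ≤ q) = 0.99.
q = −ln(1 − 0.99) / 3.43 = 4.6052 / 3.43 = 1.343.

[0.000, 1.343]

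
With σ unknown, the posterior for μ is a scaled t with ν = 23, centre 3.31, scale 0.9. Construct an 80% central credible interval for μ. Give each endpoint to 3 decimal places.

The t_23 distribution is symmetric; the 80% interval is 3.31 ± t·0.9 with t_{0.9,23} = 1.319.
Half-width: 1.319 × 0.9 = 1.188.
3.31 − 1.188 = 2.122; 3.31 + 1.188 = 4.498.

[2.122, 4.498]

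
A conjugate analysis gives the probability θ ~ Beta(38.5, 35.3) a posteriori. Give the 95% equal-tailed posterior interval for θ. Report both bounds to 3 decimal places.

Posterior: Beta(38.5, 35.3).
Equal-tailed 95% interval: the 0.025 and 0.975 quantiles of Beta(38.5, 35.3).
Posterior mean ≈ 0.522, SD ≈ 0.058; a Normal approximation gives roughly [0.408, 0.635].
Exact: F⁻¹(0.025) = 0.408; F⁻¹(0.975) = 0.634.

[0.408, 0.634]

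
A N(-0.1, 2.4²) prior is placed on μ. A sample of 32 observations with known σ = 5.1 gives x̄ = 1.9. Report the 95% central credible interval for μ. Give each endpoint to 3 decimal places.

[-0.001, 3.307]

Posterior precision = 1/2.4² + 32/5.1² = 0.1736 + 1.2303 = 1.4039, so posterior SD = 0.8440.
Posterior mean = (-0.1/2.4² + 32·1.9/5.1²) / 1.4039 = 1.6527.
Interval: 1.6527 ± 1.960 × 0.8440 → [-0.001, 3.307].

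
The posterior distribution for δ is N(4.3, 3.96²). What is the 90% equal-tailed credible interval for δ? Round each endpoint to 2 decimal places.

[-2.21, 10.81]

The posterior is symmetric, so the 90% equal-tailed interval is δ = 4.3 ± z·3.96 with z = 1.645.
Half-width: 1.645 × 3.96 = 6.51.
4.3 − 6.51 = -2.21; 4.3 + 6.51 = 10.81.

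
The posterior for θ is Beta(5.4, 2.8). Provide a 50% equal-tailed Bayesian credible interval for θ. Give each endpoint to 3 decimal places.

[0.553, 0.777]

Posterior: Beta(5.4, 2.8).
Equal-tailed 50% interval: the 0.25 and 0.75 quantiles of Beta(5.4, 2.8).
Posterior mean ≈ 0.659, SD ≈ 0.156; a Normal approximation gives roughly [0.553, 0.764].
Exact: F⁻¹(0.25) = 0.553; F⁻¹(0.75) = 0.777.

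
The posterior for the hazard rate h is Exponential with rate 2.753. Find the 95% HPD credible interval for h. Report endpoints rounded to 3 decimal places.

[0.000, 1.088]

The exponential density is strictly decreasing on [0, ∞), so the HPD interval is anchored at 0: [0, q] with P(h ≤ q) = 0.95.
q = −ln(1 − 0.95) / 2.753 = 2.9957 / 2.753 = 1.088.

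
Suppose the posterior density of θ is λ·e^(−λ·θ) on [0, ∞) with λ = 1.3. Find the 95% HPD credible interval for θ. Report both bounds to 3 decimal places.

[0.000, 2.304]

The exponential density is strictly decreasing on [0, ∞), so the HPD interval is anchored at 0: [0, q] with P(θ ≤ q) = 0.95.
q = −ln(1 − 0.95) / 1.3 = 2.9957 / 1.3 = 2.304.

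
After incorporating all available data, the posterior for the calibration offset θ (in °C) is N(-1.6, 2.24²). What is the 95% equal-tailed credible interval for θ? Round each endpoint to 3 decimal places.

[-5.990, 2.790]

The posterior is symmetric, so the 95% equal-tailed interval is θ = -1.6 ± z·2.24 with z = 1.960.
Half-width: 1.960 × 2.24 = 4.390.
-1.6 − 4.390 = -5.990; -1.6 + 4.390 = 2.790.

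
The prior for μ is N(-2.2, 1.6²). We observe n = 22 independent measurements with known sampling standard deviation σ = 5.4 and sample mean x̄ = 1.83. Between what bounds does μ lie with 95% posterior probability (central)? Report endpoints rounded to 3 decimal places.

[-1.376, 2.287]

Posterior precision = 1/1.6² + 22/5.4² = 0.3906 + 0.7545 = 1.1451, so posterior SD = 0.9345.
Posterior mean = (-2.2/1.6² + 22·1.83/5.4²) / 1.1451 = 0.4552.
Interval: 0.4552 ± 1.960 × 0.9345 → [-1.376, 2.287].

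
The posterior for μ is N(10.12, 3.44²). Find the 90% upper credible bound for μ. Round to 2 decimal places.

14.53

Need U with P(μ ≤ U) = 0.90: U = 10.12 + z_{0.1}·3.44.
z = 1.282; U = 10.12 + 1.282 × 3.44 = 14.53.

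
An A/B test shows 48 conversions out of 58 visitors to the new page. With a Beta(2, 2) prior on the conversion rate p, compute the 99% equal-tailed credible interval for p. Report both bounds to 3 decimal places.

Posterior: Beta(2+48, 2+10) = Beta(50, 12).
Equal-tailed 99% interval: the 0.005 and 0.995 quantiles of Beta(50, 12).
Posterior mean ≈ 0.806, SD ≈ 0.050; a Normal approximation gives roughly [0.678, 0.935].
Exact: F⁻¹(0.005) = 0.662; F⁻¹(0.995) = 0.915.

[0.662, 0.915]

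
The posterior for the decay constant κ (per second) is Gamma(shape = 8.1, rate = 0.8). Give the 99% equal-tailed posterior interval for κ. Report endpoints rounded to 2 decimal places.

[3.28, 21.60]

Posterior: Gamma(shape 8.1, rate 0.8).
Equal-tailed 99% interval: Gamma(8.1, 0.8) quantiles at 0.005 and 0.995.
Posterior mean ≈ 10.12, SD ≈ 3.56; a Normal approximation gives roughly [0.96, 19.29].
Exact: lower = 3.28; upper = 21.60.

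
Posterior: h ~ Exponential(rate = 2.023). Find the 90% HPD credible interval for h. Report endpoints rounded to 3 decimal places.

[0.000, 1.138]

The exponential density is strictly decreasing on [0, ∞), so the HPD interval is anchored at 0: [0, q] with P(h ≤ q) = 0.90.
q = −ln(1 − 0.90) / 2.023 = 2.3026 / 2.023 = 1.138.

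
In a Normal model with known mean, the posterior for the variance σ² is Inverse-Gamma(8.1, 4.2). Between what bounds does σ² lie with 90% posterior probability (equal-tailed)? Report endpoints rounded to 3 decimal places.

[0.316, 1.037]

Inverse-Gamma(8.1, 4.2) quantiles: F⁻¹(0.05) and F⁻¹(0.95).
Equivalently, 1/σ² ~ Gamma(8.1, rate = 4.2); invert its 0.95 and 0.05 quantiles.
Posterior mean ≈ 0.592, SD ≈ 0.240; a Normal approximation gives roughly [0.198, 0.986].
Exact: lower = 0.316; upper = 1.037.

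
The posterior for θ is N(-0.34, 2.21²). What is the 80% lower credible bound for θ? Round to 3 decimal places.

-2.200

Need L with P(θ ≥ L) = 0.80: L = -0.34 − z_{0.2}·2.21.
z = 0.842; L = -0.34 − 0.842 × 2.21 = -2.200.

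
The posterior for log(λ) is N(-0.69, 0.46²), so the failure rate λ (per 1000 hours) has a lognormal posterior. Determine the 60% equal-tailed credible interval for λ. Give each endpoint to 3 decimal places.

On the log scale the 60% interval is -0.69 ± 0.842 × 0.46 = [-1.0771, -0.3029].
Exponentiate: [e^-1.0771, e^-0.3029] = [0.341, 0.739].

[0.341, 0.739]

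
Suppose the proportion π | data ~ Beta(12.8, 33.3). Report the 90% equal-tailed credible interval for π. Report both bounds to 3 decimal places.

Posterior: Beta(12.8, 33.3).
Equal-tailed 90% interval: the 0.05 and 0.95 quantiles of Beta(12.8, 33.3).
Posterior mean ≈ 0.278, SD ≈ 0.065; a Normal approximation gives roughly [0.170, 0.385].
Exact: F⁻¹(0.05) = 0.176; F⁻¹(0.95) = 0.390.

[0.176, 0.390]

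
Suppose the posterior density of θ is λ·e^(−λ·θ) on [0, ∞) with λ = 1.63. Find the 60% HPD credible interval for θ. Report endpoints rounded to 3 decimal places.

The exponential density is strictly decreasing on [0, ∞), so the HPD interval is anchored at 0: [0, q] with P(θ ≤ q) = 0.60.
q = −ln(1 − 0.60) / 1.63 = 0.9163 / 1.63 = 0.562.

[0.000, 0.562]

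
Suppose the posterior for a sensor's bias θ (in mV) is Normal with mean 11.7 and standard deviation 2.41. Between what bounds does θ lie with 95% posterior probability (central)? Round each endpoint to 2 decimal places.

The posterior is symmetric, so the 95% equal-tailed interval is θ = 11.7 ± z·2.41 with z = 1.960.
Half-width: 1.960 × 2.41 = 4.72.
11.7 − 4.72 = 6.98; 11.7 + 4.72 = 16.42.

[6.98, 16.42]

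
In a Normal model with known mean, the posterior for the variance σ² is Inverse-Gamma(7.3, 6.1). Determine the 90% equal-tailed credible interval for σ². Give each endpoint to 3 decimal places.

Inverse-Gamma(7.3, 6.1) quantiles: F⁻¹(0.05) and F⁻¹(0.95).
Equivalently, 1/σ² ~ Gamma(7.3, rate = 6.1); invert its 0.95 and 0.05 quantiles.
Posterior mean ≈ 0.968, SD ≈ 0.421; a Normal approximation gives roughly [0.276, 1.660].
Exact: lower = 0.499; upper = 1.747.

[0.499, 1.747]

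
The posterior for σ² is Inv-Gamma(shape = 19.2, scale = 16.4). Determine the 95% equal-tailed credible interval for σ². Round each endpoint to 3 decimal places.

[0.572, 1.414]

Inverse-Gamma(19.2, 16.4) quantiles: F⁻¹(0.025) and F⁻¹(0.975).
Equivalently, 1/σ² ~ Gamma(19.2, rate = 16.4); invert its 0.975 and 0.025 quantiles.
Posterior mean ≈ 0.901, SD ≈ 0.217; a Normal approximation gives roughly [0.475, 1.327].
Exact: lower = 0.572; upper = 1.414.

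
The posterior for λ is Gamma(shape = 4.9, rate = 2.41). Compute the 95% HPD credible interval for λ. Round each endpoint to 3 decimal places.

The posterior is unimodal and skewed, so the HPD interval has equal density at both endpoints and is the shortest 95% interval.
Solving f(0.479) = f(3.852) with F(3.852) − F(0.479) = 0.95 gives [0.479, 3.852].
For comparison, the equal-tailed interval is [0.651, 4.189]; the HPD is narrower and shifted toward the mode.

[0.479, 3.852]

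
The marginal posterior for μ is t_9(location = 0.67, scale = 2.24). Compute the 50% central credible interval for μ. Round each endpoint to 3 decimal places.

[-0.904, 2.244]

The t_9 distribution is symmetric; the 50% interval is 0.67 ± t·2.24 with t_{0.75,9} = 0.703.
Half-width: 0.703 × 2.24 = 1.574.
0.67 − 1.574 = -0.904; 0.67 + 1.574 = 2.244.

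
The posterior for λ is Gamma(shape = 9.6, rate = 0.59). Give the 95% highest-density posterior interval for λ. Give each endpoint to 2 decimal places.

The posterior is unimodal and skewed, so the HPD interval has equal density at both endpoints and is the shortest 95% interval.
Solving f(6.82) = f(26.74) with F(26.74) − F(6.82) = 0.95 gives [6.82, 26.74].
For comparison, the equal-tailed interval is [7.66, 28.06]; the HPD is narrower and shifted toward the mode.

[6.82, 26.74]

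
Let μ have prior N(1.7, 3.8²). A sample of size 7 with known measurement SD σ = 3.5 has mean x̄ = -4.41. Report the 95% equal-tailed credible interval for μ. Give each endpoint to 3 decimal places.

Posterior precision = 1/3.8² + 7/3.5² = 0.0693 + 0.5714 = 0.6407, so posterior SD = 1.2493.
Posterior mean = (1.7/3.8² + 7·-4.41/3.5²) / 0.6407 = -3.7496.
Interval: -3.7496 ± 1.960 × 1.2493 → [-6.198, -1.301].

[-6.198, -1.301]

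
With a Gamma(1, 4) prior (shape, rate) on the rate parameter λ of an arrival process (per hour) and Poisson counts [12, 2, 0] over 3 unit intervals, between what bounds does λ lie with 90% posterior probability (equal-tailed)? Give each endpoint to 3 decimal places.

[1.321, 3.127]

Posterior: Gamma(1+14, 4+3) = Gamma(15, 7) (shape, rate).
Equal-tailed 90% interval: Gamma(15, 7) quantiles at 0.05 and 0.95.
Posterior mean ≈ 2.143, SD ≈ 0.553; a Normal approximation gives roughly [1.233, 3.053].
Exact: lower = 1.321; upper = 3.127.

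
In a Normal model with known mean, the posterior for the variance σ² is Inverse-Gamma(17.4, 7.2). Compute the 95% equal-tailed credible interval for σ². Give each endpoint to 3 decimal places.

Inverse-Gamma(17.4, 7.2) quantiles: F⁻¹(0.025) and F⁻¹(0.975).
Equivalently, 1/σ² ~ Gamma(17.4, rate = 7.2); invert its 0.975 and 0.025 quantiles.
Posterior mean ≈ 0.439, SD ≈ 0.112; a Normal approximation gives roughly [0.220, 0.658].
Exact: lower = 0.272; upper = 0.705.

[0.272, 0.705]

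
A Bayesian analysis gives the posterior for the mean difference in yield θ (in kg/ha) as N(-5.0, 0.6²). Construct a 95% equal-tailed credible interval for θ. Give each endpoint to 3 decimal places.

The posterior is symmetric, so the 95% equal-tailed interval is θ = -5.0 ± z·0.6 with z = 1.960.
Half-width: 1.960 × 0.6 = 1.176.
-5.0 − 1.176 = -6.176; -5.0 + 1.176 = -3.824.

[-6.176, -3.824]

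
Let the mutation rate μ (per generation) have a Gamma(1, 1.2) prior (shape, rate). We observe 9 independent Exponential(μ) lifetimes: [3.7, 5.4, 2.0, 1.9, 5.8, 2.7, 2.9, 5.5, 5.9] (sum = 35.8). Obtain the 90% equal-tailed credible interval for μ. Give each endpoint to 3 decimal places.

[0.147, 0.424]

Posterior: Gamma(1+9, 1.2+35.8) = Gamma(10, 37.0) (shape, rate).
Equal-tailed 90% interval: Gamma(10, 37.0) quantiles at 0.05 and 0.95.
Posterior mean ≈ 0.270, SD ≈ 0.085; a Normal approximation gives roughly [0.130, 0.411].
Exact: lower = 0.147; upper = 0.424.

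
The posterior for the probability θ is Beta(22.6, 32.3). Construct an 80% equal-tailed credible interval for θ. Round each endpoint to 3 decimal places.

[0.328, 0.497]

Posterior: Beta(22.6, 32.3).
Equal-tailed 80% interval: the 0.1 and 0.9 quantiles of Beta(22.6, 32.3).
Posterior mean ≈ 0.412, SD ≈ 0.066; a Normal approximation gives roughly [0.327, 0.496].
Exact: F⁻¹(0.1) = 0.328; F⁻¹(0.9) = 0.497.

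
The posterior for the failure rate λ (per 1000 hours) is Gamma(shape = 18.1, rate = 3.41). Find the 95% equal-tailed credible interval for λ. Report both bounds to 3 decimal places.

Posterior: Gamma(shape 18.1, rate 3.41).
Equal-tailed 95% interval: Gamma(18.1, 3.41) quantiles at 0.025 and 0.975.
Posterior mean ≈ 5.308, SD ≈ 1.248; a Normal approximation gives roughly [2.863, 7.753].
Exact: lower = 3.151; upper = 8.018.

[3.151, 8.018]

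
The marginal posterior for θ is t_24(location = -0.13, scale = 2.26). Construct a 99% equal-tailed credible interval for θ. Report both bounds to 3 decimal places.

[-6.451, 6.191]

The t_24 distribution is symmetric; the 99% interval is -0.13 ± t·2.26 with t_{0.995,24} = 2.797.
Half-width: 2.797 × 2.26 = 6.321.
-0.13 − 6.321 = -6.451; -0.13 + 6.321 = 6.191.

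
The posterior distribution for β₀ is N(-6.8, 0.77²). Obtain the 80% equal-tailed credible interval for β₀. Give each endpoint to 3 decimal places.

[-7.787, -5.813]

The posterior is symmetric, so the 80% equal-tailed interval is β₀ = -6.8 ± z·0.77 with z = 1.282.
Half-width: 1.282 × 0.77 = 0.987.
-6.8 − 0.987 = -7.787; -6.8 + 0.987 = -5.813.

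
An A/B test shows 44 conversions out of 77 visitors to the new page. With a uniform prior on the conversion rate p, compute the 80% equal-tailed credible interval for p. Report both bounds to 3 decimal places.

[0.498, 0.640]

Posterior: Beta(1+44, 1+33) = Beta(45, 34).
Equal-tailed 80% interval: the 0.1 and 0.9 quantiles of Beta(45, 34).
Posterior mean ≈ 0.570, SD ≈ 0.055; a Normal approximation gives roughly [0.499, 0.641].
Exact: F⁻¹(0.1) = 0.498; F⁻¹(0.9) = 0.640.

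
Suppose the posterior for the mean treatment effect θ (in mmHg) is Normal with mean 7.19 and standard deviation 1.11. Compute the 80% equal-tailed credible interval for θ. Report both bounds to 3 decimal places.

The posterior is symmetric, so the 80% equal-tailed interval is θ = 7.19 ± z·1.11 with z = 1.282.
Half-width: 1.282 × 1.11 = 1.423.
7.19 − 1.423 = 5.767; 7.19 + 1.423 = 8.613.

[5.767, 8.613]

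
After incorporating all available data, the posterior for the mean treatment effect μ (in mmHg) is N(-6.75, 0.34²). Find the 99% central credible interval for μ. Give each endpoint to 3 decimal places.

[-7.626, -5.874]

The posterior is symmetric, so the 99% equal-tailed interval is μ = -6.75 ± z·0.34 with z = 2.576.
Half-width: 2.576 × 0.34 = 0.876.
-6.75 − 0.876 = -7.626; -6.75 + 0.876 = -5.874.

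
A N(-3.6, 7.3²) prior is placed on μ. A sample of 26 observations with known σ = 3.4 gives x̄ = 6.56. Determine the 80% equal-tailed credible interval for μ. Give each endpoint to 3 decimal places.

[5.625, 7.327]

Posterior precision = 1/7.3² + 26/3.4² = 0.0188 + 2.2491 = 2.2679, so posterior SD = 0.6640.
Posterior mean = (-3.6/7.3² + 26·6.56/3.4²) / 2.2679 = 6.4759.
Interval: 6.4759 ± 1.282 × 0.6640 → [5.625, 7.327].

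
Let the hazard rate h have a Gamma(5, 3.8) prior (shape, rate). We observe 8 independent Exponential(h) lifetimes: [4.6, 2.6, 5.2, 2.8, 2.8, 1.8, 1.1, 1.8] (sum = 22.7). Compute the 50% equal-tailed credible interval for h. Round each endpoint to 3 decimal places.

Posterior: Gamma(5+8, 3.8+22.7) = Gamma(13, 26.5) (shape, rate).
Equal-tailed 50% interval: Gamma(13, 26.5) quantiles at 0.25 and 0.75.
Posterior mean ≈ 0.491, SD ≈ 0.136; a Normal approximation gives roughly [0.399, 0.582].
Exact: lower = 0.393; upper = 0.574.

[0.393, 0.574]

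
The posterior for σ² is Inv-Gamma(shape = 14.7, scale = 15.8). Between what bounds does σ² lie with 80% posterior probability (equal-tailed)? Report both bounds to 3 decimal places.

Inverse-Gamma(14.7, 15.8) quantiles: F⁻¹(0.1) and F⁻¹(0.9).
Equivalently, 1/σ² ~ Gamma(14.7, rate = 15.8); invert its 0.9 and 0.1 quantiles.
Posterior mean ≈ 1.153, SD ≈ 0.324; a Normal approximation gives roughly [0.739, 1.568].
Exact: lower = 0.799; upper = 1.572.

[0.799, 1.572]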